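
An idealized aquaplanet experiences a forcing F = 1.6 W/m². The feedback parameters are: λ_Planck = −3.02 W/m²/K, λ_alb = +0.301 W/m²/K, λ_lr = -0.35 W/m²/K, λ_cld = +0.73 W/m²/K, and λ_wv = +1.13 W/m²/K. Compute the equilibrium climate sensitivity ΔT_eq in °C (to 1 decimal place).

1.3 °C

Net feedback parameter λ = (−3.02) + (+0.301) + (-0.35) + (+0.73) + (+1.13) = -1.209 W/m²/K.
ΔT = −F/λ = −1.6/(-1.209) = 1.3 °C.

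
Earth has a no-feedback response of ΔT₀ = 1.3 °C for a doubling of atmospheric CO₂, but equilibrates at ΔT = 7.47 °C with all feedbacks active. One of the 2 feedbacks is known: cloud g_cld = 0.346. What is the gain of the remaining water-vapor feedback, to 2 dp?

Amplification A = ΔT/ΔT₀ = 7.47/1.3 = 5.746.
Total gain g = 1 − 1/A = 1 − 1/5.746 = 0.826.
The known gain is 0.346.
g_wv = 0.826 − 0.346 = 0.48.

0.48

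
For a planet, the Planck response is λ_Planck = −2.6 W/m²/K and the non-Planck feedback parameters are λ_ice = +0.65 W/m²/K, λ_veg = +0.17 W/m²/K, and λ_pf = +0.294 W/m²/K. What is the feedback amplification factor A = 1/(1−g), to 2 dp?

Convert to gains: g_ice = 0.65/2.6 = 0.25; g_veg = 0.17/2.6 = 0.06538; g_pf = 0.294/2.6 = 0.1131.
Total gain g = 0.42848.
A = 1/(1 − 0.42848) = 1.75.

1.75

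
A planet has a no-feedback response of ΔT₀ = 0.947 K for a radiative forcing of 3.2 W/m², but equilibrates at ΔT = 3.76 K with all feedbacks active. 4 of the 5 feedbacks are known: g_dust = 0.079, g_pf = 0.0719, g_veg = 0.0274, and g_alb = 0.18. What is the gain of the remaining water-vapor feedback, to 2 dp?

0.39

Amplification A = ΔT/ΔT₀ = 3.76/0.947 = 3.97.
Total gain g = 1 − 1/A = 1 − 1/3.97 = 0.7481.
Known gains sum to 0.079 + 0.0719 + 0.0274 + 0.18 = 0.3583.
g_wv = 0.7481 − 0.3583 = 0.39.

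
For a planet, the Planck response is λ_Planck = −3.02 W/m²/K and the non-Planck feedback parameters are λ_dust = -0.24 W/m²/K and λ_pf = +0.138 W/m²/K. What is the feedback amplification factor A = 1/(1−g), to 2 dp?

0.97

Convert to gains: g_dust = -0.24/3.02 = -0.07947; g_pf = 0.138/3.02 = 0.0457.
Total gain g = -0.03377.
A = 1/(1 + 0.03377) = 0.97.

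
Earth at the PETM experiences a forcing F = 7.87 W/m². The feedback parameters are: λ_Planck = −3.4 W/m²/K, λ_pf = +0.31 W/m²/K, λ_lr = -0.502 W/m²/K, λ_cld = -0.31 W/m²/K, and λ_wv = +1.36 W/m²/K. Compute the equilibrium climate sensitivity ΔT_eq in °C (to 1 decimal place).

Net feedback parameter λ = (−3.4) + (+0.31) + (-0.502) + (-0.31) + (+1.36) = -2.542 W/m²/K.
ΔT = −F/λ = −7.87/(-2.542) = 3.1 °C.

3.1 °C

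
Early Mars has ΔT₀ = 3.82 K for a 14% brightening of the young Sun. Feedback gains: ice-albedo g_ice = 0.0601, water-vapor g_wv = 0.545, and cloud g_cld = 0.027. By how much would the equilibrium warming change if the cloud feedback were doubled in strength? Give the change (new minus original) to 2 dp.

0.82 K

Original: g = 0.6321, ΔT = 3.82/(1−0.6321) = 10.3833 K.
With doubled cloud: g' = 0.6591, ΔT' = 3.82/(1−0.6591) = 11.2056 K.
Change = 11.2056 − 10.3833 = 0.82 K.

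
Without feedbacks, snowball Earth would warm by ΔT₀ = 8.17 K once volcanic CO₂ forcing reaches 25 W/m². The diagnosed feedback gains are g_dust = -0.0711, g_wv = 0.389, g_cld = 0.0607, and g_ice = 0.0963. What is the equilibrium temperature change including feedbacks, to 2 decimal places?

15.56 K

Total gain g = -0.0711 + 0.389 + 0.0607 + 0.0963 = 0.4749.
Amplification A = 1/(1 − 0.4749) = 1.904.
ΔT = 8.17 × 1.904 = 15.56 K.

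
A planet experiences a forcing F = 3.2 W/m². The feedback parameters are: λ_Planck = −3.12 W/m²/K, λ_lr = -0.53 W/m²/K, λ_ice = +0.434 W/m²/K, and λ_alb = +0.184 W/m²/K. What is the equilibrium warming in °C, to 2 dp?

1.06 °C

Net feedback parameter λ = (−3.12) + (-0.53) + (+0.434) + (+0.184) = -3.032 W/m²/K.
ΔT = −F/λ = −3.2/(-3.032) = 1.06 °C.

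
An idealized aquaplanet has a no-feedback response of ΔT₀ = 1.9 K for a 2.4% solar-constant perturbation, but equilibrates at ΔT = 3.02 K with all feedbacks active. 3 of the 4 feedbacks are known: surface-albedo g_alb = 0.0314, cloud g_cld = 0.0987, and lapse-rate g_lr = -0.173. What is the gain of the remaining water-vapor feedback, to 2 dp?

0.41

Amplification A = ΔT/ΔT₀ = 3.02/1.9 = 1.589.
Total gain g = 1 − 1/A = 1 − 1/1.589 = 0.3707.
Known gains sum to 0.0314 + 0.0987 − 0.173 = -0.0429.
g_wv = 0.3707 + 0.0429 = 0.41.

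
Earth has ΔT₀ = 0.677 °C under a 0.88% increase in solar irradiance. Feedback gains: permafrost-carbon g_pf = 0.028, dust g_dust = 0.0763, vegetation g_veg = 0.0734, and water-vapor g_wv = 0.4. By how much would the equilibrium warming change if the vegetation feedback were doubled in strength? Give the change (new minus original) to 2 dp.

Original: g = 0.5777, ΔT = 0.677/(1−0.5777) = 1.6031 °C.
With doubled vegetation: g' = 0.6511, ΔT' = 0.677/(1−0.6511) = 1.9404 °C.
Change = 1.9404 − 1.6031 = 0.34 °C.

0.34 °C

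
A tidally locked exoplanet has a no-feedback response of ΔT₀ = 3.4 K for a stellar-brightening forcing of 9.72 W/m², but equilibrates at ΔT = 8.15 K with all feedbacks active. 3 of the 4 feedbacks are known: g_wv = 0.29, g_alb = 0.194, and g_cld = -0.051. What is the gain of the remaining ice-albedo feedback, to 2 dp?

0.15

Amplification A = ΔT/ΔT₀ = 8.15/3.4 = 2.397.
Total gain g = 1 − 1/A = 1 − 1/2.397 = 0.5828.
Known gains sum to 0.29 + 0.194 − 0.051 = 0.433.
g_ice = 0.5828 − 0.433 = 0.15.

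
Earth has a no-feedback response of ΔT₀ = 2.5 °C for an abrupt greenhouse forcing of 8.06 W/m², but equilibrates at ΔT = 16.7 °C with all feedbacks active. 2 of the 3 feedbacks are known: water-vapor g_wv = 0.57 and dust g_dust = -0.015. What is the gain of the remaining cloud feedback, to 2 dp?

0.30

Amplification A = ΔT/ΔT₀ = 16.7/2.5 = 6.68.
Total gain g = 1 − 1/A = 1 − 1/6.68 = 0.8503.
Known gains sum to 0.57 − 0.015 = 0.555.
g_cld = 0.8503 − 0.555 = 0.30.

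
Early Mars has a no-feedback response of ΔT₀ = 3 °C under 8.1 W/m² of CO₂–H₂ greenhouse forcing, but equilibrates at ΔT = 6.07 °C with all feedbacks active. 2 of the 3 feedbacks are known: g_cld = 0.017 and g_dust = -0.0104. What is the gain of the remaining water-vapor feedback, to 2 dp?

0.50

Amplification A = ΔT/ΔT₀ = 6.07/3 = 2.023.
Total gain g = 1 − 1/A = 1 − 1/2.023 = 0.5057.
Known gains sum to 0.017 − 0.0104 = 0.0066.
g_wv = 0.5057 − 0.0066 = 0.50.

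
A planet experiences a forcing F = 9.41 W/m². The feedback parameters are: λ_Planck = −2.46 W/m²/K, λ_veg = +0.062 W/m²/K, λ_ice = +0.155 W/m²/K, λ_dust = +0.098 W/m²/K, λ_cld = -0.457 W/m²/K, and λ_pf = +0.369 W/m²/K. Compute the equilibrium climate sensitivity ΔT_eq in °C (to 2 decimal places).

4.21 °C

Net feedback parameter λ = (−2.46) + (+0.062) + (+0.155) + (+0.098) + (-0.457) + (+0.369) = -2.233 W/m²/K.
ΔT = −F/λ = −9.41/(-2.233) = 4.21 °C.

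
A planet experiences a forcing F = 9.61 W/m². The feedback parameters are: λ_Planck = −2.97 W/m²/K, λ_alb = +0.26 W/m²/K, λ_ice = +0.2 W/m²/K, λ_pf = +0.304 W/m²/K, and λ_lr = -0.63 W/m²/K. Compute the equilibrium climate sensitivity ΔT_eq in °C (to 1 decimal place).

Net feedback parameter λ = (−2.97) + (+0.26) + (+0.2) + (+0.304) + (-0.63) = -2.836 W/m²/K.
ΔT = −F/λ = −9.61/(-2.836) = 3.4 °C.

3.4 °C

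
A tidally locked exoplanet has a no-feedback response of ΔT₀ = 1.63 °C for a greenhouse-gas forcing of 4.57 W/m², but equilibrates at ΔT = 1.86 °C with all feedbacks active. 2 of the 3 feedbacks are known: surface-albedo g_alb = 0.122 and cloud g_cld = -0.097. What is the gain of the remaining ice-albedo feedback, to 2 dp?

0.10

Amplification A = ΔT/ΔT₀ = 1.86/1.63 = 1.141.
Total gain g = 1 − 1/A = 1 − 1/1.141 = 0.1236.
Known gains sum to 0.122 − 0.097 = 0.025.
g_ice = 0.1236 − 0.025 = 0.10.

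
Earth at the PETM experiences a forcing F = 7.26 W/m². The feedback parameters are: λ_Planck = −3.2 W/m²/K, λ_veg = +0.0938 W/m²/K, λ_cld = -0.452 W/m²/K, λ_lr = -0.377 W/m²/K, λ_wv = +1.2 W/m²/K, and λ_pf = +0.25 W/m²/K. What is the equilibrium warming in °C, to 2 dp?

Net feedback parameter λ = (−3.2) + (+0.0938) + (-0.452) + (-0.377) + (+1.2) + (+0.25) = -2.4852 W/m²/K.
ΔT = −F/λ = −7.26/(-2.4852) = 2.92 °C.

2.92 °C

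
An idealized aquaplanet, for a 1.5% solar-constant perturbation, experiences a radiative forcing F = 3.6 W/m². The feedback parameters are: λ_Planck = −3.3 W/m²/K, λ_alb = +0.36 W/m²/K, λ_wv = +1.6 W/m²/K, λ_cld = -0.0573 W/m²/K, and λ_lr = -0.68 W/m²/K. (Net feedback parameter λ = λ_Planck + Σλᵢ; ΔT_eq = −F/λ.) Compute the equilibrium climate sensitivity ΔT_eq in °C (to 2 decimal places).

1.73 °C

Net feedback parameter λ = (−3.3) + (+0.36) + (+1.6) + (-0.0573) + (-0.68) = -2.0773 W/m²/K.
ΔT = −F/λ = −3.6/(-2.0773) = 1.73 °C.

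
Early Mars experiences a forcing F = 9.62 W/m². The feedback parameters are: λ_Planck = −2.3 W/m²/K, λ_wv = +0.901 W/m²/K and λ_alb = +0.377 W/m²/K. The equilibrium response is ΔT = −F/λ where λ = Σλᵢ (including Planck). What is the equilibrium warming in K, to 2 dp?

9.41 K

Net feedback parameter λ = (−2.3) + (+0.901) + (+0.377) = -1.022 W/m²/K.
ΔT = −F/λ = −9.62/(-1.022) = 9.41 K.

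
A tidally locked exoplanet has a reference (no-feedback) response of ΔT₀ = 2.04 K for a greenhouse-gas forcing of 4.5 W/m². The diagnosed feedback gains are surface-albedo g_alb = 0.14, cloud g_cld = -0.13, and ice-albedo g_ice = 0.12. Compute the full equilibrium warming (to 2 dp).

Total gain g = 0.14 − 0.13 + 0.12 = 0.13.
Amplification A = 1/(1 − 0.13) = 1.149.
ΔT = 2.04 × 1.149 = 2.34 K.

2.34 K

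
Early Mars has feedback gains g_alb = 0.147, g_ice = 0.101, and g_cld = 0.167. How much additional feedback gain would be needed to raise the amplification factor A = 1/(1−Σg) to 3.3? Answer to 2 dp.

Current total gain = 0.415.
Target gain for A = 3.3: g* = 1 − 1/3.3 = 0.697.
Additional gain needed = 0.697 − 0.415 = 0.28.

0.28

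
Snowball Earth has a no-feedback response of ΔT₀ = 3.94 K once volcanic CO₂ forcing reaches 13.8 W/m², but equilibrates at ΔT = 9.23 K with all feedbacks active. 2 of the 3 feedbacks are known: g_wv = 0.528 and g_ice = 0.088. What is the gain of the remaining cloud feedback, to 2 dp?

-0.04

Amplification A = ΔT/ΔT₀ = 9.23/3.94 = 2.343.
Total gain g = 1 − 1/A = 1 − 1/2.343 = 0.5732.
Known gains sum to 0.528 + 0.088 = 0.616.
g_cld = 0.5732 − 0.616 = -0.04.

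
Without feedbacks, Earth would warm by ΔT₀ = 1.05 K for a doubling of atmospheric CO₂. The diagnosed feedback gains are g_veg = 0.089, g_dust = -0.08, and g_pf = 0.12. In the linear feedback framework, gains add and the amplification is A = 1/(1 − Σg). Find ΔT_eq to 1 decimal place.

Total gain g = 0.089 − 0.08 + 0.12 = 0.129.
Amplification A = 1/(1 − 0.129) = 1.148.
ΔT = 1.05 × 1.148 = 1.2 K.

1.2 K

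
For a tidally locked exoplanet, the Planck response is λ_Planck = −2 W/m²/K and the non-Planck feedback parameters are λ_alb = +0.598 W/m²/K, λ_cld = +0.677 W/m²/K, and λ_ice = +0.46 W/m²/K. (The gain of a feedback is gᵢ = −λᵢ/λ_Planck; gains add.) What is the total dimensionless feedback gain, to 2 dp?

Convert to gains: g_alb = 0.598/2 = 0.299; g_cld = 0.677/2 = 0.3385; g_ice = 0.46/2 = 0.23.
Total gain g = 0.8675.

0.87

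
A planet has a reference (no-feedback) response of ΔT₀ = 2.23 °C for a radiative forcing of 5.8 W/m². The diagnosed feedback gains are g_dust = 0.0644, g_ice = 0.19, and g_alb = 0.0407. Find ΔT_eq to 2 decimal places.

3.16 °C

Total gain g = 0.0644 + 0.19 + 0.0407 = 0.2951.
Amplification A = 1/(1 − 0.2951) = 1.419.
ΔT = 2.23 × 1.419 = 3.16 °C.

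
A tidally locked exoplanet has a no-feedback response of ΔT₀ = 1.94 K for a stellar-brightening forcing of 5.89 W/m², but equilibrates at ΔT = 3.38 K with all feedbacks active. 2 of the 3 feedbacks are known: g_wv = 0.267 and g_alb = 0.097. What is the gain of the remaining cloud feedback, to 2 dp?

Amplification A = ΔT/ΔT₀ = 3.38/1.94 = 1.742.
Total gain g = 1 − 1/A = 1 − 1/1.742 = 0.4259.
Known gains sum to 0.267 + 0.097 = 0.364.
g_cld = 0.4259 − 0.364 = 0.06.

0.06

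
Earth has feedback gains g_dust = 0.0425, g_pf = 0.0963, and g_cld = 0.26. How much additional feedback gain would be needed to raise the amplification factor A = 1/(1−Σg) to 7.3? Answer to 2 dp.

Current total gain = 0.3988.
Target gain for A = 7.3: g* = 1 − 1/7.3 = 0.863.
Additional gain needed = 0.863 − 0.3988 = 0.46.

0.46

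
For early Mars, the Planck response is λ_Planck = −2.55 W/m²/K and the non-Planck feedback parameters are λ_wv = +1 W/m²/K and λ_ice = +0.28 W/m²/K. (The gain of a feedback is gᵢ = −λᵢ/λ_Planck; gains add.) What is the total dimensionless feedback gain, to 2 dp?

0.50

Convert to gains: g_wv = 1/2.55 = 0.3922; g_ice = 0.28/2.55 = 0.1098.
Total gain g = 0.502.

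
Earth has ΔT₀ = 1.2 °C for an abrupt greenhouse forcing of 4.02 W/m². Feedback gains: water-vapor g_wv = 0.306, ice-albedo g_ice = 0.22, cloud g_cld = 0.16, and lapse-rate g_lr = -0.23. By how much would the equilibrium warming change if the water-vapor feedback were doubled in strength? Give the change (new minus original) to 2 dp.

Original: g = 0.456, ΔT = 1.2/(1−0.456) = 2.2059 °C.
With doubled water-vapor: g' = 0.762, ΔT' = 1.2/(1−0.762) = 5.0420 °C.
Change = 5.0420 − 2.2059 = 2.84 °C.

2.84 °C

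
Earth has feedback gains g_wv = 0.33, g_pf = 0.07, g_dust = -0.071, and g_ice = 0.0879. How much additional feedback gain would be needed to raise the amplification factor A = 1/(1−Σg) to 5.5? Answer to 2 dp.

Current total gain = 0.4169.
Target gain for A = 5.5: g* = 1 − 1/5.5 = 0.8182.
Additional gain needed = 0.8182 − 0.4169 = 0.40.

0.40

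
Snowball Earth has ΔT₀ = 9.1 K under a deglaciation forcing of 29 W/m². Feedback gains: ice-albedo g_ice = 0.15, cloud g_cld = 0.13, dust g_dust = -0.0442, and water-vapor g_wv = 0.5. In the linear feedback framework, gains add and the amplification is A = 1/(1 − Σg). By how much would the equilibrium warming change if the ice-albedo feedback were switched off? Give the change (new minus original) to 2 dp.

Original: g = 0.7358, ΔT = 9.1/(1−0.7358) = 34.4436 K.
Without ice-albedo: g' = 0.5858, ΔT' = 9.1/(1−0.5858) = 21.9701 K.
Change = 21.9701 − 34.4436 = -12.47 K.

-12.47 K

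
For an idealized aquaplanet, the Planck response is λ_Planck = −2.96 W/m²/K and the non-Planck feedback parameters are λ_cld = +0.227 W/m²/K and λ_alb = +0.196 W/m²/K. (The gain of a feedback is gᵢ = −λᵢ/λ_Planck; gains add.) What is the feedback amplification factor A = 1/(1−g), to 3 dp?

1.167

Convert to gains: g_cld = 0.227/2.96 = 0.07669; g_alb = 0.196/2.96 = 0.06622.
Total gain g = 0.14291.
A = 1/(1 − 0.14291) = 1.167.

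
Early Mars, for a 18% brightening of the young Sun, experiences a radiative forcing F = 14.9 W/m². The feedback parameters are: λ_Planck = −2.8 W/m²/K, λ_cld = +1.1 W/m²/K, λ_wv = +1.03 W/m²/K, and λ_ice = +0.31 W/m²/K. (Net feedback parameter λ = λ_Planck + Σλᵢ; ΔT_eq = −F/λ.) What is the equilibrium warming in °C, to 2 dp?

41.39 °C

Net feedback parameter λ = (−2.8) + (+1.1) + (+1.03) + (+0.31) = -0.36 W/m²/K.
ΔT = −F/λ = −14.9/(-0.36) = 41.39 °C.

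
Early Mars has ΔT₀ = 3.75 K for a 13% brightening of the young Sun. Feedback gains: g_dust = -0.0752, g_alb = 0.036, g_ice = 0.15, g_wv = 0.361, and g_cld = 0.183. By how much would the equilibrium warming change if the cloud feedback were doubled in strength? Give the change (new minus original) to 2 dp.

12.26 K

Original: g = 0.6548, ΔT = 3.75/(1−0.6548) = 10.8633 K.
With doubled cloud: g' = 0.8378, ΔT' = 3.75/(1−0.8378) = 23.1196 K.
Change = 23.1196 − 10.8633 = 12.26 K.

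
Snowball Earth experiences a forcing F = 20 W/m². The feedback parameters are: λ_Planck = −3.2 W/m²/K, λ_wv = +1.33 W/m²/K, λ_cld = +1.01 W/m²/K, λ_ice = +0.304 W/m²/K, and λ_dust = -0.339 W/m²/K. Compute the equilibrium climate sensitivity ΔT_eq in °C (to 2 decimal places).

22.35 °C

Net feedback parameter λ = (−3.2) + (+1.33) + (+1.01) + (+0.304) + (-0.339) = -0.895 W/m²/K.
ΔT = −F/λ = −20/(-0.895) = 22.35 °C.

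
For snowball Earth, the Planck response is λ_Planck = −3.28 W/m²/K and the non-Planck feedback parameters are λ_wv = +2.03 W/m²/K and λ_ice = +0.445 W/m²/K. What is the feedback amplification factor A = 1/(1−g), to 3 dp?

Convert to gains: g_wv = 2.03/3.28 = 0.6189; g_ice = 0.445/3.28 = 0.1357.
Total gain g = 0.7546.
A = 1/(1 − 0.7546) = 4.075.

4.075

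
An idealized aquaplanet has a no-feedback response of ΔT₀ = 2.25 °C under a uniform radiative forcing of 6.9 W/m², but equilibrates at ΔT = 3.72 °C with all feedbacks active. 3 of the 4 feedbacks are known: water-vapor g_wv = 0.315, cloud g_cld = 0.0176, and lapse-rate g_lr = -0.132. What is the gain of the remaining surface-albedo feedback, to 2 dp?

Amplification A = ΔT/ΔT₀ = 3.72/2.25 = 1.653.
Total gain g = 1 − 1/A = 1 − 1/1.653 = 0.395.
Known gains sum to 0.315 + 0.0176 − 0.132 = 0.2006.
g_alb = 0.395 − 0.2006 = 0.19.

0.19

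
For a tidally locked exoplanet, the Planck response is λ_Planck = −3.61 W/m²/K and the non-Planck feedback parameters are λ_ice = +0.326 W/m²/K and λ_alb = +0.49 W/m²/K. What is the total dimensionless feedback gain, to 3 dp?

Convert to gains: g_ice = 0.326/3.61 = 0.0903; g_alb = 0.49/3.61 = 0.1357.
Total gain g = 0.226.

0.226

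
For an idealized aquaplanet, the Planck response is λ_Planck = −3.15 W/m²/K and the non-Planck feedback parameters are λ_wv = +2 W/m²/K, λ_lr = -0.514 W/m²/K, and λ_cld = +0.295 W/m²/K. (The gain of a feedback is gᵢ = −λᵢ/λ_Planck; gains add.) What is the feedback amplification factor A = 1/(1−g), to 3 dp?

Convert to gains: g_wv = 2/3.15 = 0.6349; g_lr = -0.514/3.15 = -0.1632; g_cld = 0.295/3.15 = 0.09365.
Total gain g = 0.56535.
A = 1/(1 − 0.56535) = 2.301.

2.301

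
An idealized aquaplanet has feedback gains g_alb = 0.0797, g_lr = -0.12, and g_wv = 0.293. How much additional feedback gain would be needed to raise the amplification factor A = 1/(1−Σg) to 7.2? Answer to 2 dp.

0.61

Current total gain = 0.2527.
Target gain for A = 7.2: g* = 1 − 1/7.2 = 0.8611.
Additional gain needed = 0.8611 − 0.2527 = 0.61.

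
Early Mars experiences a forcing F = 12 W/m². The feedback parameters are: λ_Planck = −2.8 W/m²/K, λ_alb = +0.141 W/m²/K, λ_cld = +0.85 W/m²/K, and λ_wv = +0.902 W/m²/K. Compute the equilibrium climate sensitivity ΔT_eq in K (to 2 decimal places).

13.23 K

Net feedback parameter λ = (−2.8) + (+0.141) + (+0.85) + (+0.902) = -0.907 W/m²/K.
ΔT = −F/λ = −12/(-0.907) = 13.23 K.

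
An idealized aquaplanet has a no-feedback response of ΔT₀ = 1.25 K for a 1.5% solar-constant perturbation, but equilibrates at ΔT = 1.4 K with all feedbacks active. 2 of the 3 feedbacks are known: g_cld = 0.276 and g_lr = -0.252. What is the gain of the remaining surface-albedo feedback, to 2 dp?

Amplification A = ΔT/ΔT₀ = 1.4/1.25 = 1.12.
Total gain g = 1 − 1/A = 1 − 1/1.12 = 0.1071.
Known gains sum to 0.276 − 0.252 = 0.024.
g_alb = 0.1071 − 0.024 = 0.08.

0.08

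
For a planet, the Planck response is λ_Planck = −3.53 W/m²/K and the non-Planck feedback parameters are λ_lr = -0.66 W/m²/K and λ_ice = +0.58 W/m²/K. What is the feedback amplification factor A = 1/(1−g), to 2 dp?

0.98

Convert to gains: g_lr = -0.66/3.53 = -0.187; g_ice = 0.58/3.53 = 0.1643.
Total gain g = -0.0227.
A = 1/(1 + 0.0227) = 0.98.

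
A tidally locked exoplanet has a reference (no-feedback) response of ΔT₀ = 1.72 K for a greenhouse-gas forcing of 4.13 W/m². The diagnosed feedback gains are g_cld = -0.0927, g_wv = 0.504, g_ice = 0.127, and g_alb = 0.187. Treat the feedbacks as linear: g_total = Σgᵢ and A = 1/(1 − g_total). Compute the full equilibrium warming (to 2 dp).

Total gain g = -0.0927 + 0.504 + 0.127 + 0.187 = 0.7253.
Amplification A = 1/(1 − 0.7253) = 3.64.
ΔT = 1.72 × 3.64 = 6.26 K.

6.26 K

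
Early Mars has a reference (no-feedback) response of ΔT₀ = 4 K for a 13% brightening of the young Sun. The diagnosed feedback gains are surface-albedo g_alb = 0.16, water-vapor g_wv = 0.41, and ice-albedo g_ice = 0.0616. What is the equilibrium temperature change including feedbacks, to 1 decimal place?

Total gain g = 0.16 + 0.41 + 0.0616 = 0.6316.
Amplification A = 1/(1 − 0.6316) = 2.714.
ΔT = 4 × 2.714 = 10.9 K.

10.9 K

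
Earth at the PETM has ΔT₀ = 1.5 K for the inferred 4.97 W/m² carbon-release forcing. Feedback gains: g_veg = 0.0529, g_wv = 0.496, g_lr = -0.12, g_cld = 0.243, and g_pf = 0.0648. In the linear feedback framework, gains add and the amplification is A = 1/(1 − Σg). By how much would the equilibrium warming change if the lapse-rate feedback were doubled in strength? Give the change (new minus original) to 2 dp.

-1.78 K

Original: g = 0.7367, ΔT = 1.5/(1−0.7367) = 5.6969 K.
With doubled lapse-rate: g' = 0.6167, ΔT' = 1.5/(1−0.6167) = 3.9134 K.
Change = 3.9134 − 5.6969 = -1.78 K.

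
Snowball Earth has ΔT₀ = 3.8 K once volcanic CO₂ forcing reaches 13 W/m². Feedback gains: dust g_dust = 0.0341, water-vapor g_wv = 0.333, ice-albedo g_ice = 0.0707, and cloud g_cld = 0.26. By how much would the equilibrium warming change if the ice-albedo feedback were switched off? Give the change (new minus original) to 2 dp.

-2.38 K

Original: g = 0.6978, ΔT = 3.8/(1−0.6978) = 12.5745 K.
Without ice-albedo: g' = 0.6271, ΔT' = 3.8/(1−0.6271) = 10.1904 K.
Change = 10.1904 − 12.5745 = -2.38 K.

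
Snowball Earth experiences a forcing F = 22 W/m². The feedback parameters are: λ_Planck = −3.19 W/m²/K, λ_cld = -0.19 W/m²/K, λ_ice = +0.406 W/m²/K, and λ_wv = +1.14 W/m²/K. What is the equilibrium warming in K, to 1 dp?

12.0 K

Net feedback parameter λ = (−3.19) + (-0.19) + (+0.406) + (+1.14) = -1.834 W/m²/K.
ΔT = −F/λ = −22/(-1.834) = 12.0 K.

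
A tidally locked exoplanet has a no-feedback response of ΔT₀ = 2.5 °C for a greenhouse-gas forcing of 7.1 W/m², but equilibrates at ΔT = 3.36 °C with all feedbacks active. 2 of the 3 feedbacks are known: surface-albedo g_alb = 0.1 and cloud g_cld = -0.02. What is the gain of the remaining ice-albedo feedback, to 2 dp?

0.18

Amplification A = ΔT/ΔT₀ = 3.36/2.5 = 1.344.
Total gain g = 1 − 1/A = 1 − 1/1.344 = 0.256.
Known gains sum to 0.1 − 0.02 = 0.08.
g_ice = 0.256 − 0.08 = 0.18.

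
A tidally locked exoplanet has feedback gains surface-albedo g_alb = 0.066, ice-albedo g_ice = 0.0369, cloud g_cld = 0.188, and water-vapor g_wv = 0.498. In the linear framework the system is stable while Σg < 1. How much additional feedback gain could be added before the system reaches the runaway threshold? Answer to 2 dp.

0.21

Current total gain = 0.066 + 0.0369 + 0.188 + 0.498 = 0.7889.
Margin to runaway = 1 − 0.7889 = 0.21.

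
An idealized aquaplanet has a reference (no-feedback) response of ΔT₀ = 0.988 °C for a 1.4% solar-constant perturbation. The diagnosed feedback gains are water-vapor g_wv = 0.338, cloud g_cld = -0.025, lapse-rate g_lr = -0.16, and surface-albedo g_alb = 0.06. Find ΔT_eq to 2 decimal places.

1.26 °C

Total gain g = 0.338 − 0.025 − 0.16 + 0.06 = 0.213.
Amplification A = 1/(1 − 0.213) = 1.271.
ΔT = 0.988 × 1.271 = 1.26 °C.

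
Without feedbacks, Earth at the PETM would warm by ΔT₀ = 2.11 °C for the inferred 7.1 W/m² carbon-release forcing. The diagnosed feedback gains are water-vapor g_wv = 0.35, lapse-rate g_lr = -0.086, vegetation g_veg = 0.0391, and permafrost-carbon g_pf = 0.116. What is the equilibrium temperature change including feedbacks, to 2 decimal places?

3.63 °C

Total gain g = 0.35 − 0.086 + 0.0391 + 0.116 = 0.4191.
Amplification A = 1/(1 − 0.4191) = 1.721.
ΔT = 2.11 × 1.721 = 3.63 °C.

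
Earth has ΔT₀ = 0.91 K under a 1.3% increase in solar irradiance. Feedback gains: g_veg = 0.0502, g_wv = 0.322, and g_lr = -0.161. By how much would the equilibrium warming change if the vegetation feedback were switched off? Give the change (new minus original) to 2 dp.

Original: g = 0.2112, ΔT = 0.91/(1−0.2112) = 1.1537 K.
Without vegetation: g' = 0.161, ΔT' = 0.91/(1−0.161) = 1.0846 K.
Change = 1.0846 − 1.1537 = -0.07 K.

-0.07 K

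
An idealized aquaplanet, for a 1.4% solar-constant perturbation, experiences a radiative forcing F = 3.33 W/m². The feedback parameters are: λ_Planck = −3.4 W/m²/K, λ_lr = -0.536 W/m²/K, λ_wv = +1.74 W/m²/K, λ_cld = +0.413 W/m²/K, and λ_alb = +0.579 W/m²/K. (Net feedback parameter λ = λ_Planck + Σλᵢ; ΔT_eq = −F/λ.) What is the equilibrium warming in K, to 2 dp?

Net feedback parameter λ = (−3.4) + (-0.536) + (+1.74) + (+0.413) + (+0.579) = -1.204 W/m²/K.
ΔT = −F/λ = −3.33/(-1.204) = 2.77 K.

2.77 K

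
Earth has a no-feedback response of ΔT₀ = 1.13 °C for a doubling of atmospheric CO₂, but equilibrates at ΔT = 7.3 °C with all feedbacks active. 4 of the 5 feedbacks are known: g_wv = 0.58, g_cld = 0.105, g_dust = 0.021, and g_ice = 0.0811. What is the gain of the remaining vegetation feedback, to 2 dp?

0.06

Amplification A = ΔT/ΔT₀ = 7.3/1.13 = 6.46.
Total gain g = 1 − 1/A = 1 − 1/6.46 = 0.8452.
Known gains sum to 0.58 + 0.105 + 0.021 + 0.0811 = 0.7871.
g_veg = 0.8452 − 0.7871 = 0.06.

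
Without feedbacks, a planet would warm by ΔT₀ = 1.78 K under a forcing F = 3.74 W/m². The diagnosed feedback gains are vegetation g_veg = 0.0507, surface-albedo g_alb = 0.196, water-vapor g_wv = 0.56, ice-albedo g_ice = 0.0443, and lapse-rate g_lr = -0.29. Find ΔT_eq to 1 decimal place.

Total gain g = 0.0507 + 0.196 + 0.56 + 0.0443 − 0.29 = 0.561.
Amplification A = 1/(1 − 0.561) = 2.278.
ΔT = 1.78 × 2.278 = 4.1 K.

4.1 K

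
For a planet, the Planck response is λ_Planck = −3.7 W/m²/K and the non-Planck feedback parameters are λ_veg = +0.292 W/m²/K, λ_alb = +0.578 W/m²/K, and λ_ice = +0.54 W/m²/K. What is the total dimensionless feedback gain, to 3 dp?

0.381

Convert to gains: g_veg = 0.292/3.7 = 0.07892; g_alb = 0.578/3.7 = 0.1562; g_ice = 0.54/3.7 = 0.1459.
Total gain g = 0.38102.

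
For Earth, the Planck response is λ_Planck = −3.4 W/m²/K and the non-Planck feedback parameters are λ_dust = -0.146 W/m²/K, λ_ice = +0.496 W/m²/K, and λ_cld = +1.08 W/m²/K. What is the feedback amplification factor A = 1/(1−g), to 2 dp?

Convert to gains: g_dust = -0.146/3.4 = -0.04294; g_ice = 0.496/3.4 = 0.1459; g_cld = 1.08/3.4 = 0.3176.
Total gain g = 0.42056.
A = 1/(1 − 0.42056) = 1.73.

1.73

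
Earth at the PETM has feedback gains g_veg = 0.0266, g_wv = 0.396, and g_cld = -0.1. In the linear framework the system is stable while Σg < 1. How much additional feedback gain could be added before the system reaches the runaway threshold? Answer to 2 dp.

Current total gain = 0.0266 + 0.396 − 0.1 = 0.3226.
Margin to runaway = 1 − 0.3226 = 0.68.

0.68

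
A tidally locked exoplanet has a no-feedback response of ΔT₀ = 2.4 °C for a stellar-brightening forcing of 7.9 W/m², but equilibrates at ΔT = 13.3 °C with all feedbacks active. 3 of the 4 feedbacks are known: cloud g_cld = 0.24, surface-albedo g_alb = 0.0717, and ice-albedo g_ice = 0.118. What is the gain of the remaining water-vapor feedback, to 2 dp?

0.39

Amplification A = ΔT/ΔT₀ = 13.3/2.4 = 5.542.
Total gain g = 1 − 1/A = 1 − 1/5.542 = 0.8196.
Known gains sum to 0.24 + 0.0717 + 0.118 = 0.4297.
g_wv = 0.8196 − 0.4297 = 0.39.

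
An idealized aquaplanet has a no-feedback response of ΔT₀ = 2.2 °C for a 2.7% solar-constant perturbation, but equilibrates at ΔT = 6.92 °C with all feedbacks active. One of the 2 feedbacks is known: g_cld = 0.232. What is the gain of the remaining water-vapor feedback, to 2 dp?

Amplification A = ΔT/ΔT₀ = 6.92/2.2 = 3.145.
Total gain g = 1 − 1/A = 1 − 1/3.145 = 0.682.
The known gain is 0.232.
g_wv = 0.682 − 0.232 = 0.45.

0.45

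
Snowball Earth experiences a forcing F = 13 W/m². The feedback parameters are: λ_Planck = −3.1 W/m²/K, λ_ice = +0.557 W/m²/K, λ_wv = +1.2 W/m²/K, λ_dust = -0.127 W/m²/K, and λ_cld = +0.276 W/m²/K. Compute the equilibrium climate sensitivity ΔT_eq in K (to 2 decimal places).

10.89 K

Net feedback parameter λ = (−3.1) + (+0.557) + (+1.2) + (-0.127) + (+0.276) = -1.194 W/m²/K.
ΔT = −F/λ = −13/(-1.194) = 10.89 K.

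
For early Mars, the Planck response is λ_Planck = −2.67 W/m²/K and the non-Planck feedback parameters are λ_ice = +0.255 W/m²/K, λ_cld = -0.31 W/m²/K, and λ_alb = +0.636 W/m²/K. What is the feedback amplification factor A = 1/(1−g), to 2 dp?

Convert to gains: g_ice = 0.255/2.67 = 0.09551; g_cld = -0.31/2.67 = -0.1161; g_alb = 0.636/2.67 = 0.2382.
Total gain g = 0.21761.
A = 1/(1 − 0.21761) = 1.28.

1.28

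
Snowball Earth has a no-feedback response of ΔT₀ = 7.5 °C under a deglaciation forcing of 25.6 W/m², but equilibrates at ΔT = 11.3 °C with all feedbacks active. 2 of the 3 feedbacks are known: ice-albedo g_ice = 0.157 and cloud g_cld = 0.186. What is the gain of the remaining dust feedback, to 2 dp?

-0.01

Amplification A = ΔT/ΔT₀ = 11.3/7.5 = 1.507.
Total gain g = 1 − 1/A = 1 − 1/1.507 = 0.3364.
Known gains sum to 0.157 + 0.186 = 0.343.
g_dust = 0.3364 − 0.343 = -0.01.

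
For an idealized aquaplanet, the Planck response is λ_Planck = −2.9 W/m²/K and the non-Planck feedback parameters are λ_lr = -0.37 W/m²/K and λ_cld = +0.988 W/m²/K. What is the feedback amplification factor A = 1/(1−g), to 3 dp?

Convert to gains: g_lr = -0.37/2.9 = -0.1276; g_cld = 0.988/2.9 = 0.3407.
Total gain g = 0.2131.
A = 1/(1 − 0.2131) = 1.271.

1.271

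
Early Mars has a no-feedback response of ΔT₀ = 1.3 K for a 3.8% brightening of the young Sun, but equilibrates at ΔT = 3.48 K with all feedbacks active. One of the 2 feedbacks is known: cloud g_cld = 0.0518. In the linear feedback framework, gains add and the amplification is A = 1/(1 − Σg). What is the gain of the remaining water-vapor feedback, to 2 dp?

0.57

Amplification A = ΔT/ΔT₀ = 3.48/1.3 = 2.677.
Total gain g = 1 − 1/A = 1 − 1/2.677 = 0.6264.
The known gain is 0.0518.
g_wv = 0.6264 − 0.0518 = 0.57.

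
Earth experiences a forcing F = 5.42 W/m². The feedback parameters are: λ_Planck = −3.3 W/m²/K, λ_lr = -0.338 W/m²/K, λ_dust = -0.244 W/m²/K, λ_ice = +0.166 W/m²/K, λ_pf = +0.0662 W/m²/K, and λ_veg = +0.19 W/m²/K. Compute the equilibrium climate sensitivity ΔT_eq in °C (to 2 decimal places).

Net feedback parameter λ = (−3.3) + (-0.338) + (-0.244) + (+0.166) + (+0.0662) + (+0.19) = -3.4598 W/m²/K.
ΔT = −F/λ = −5.42/(-3.4598) = 1.57 °C.

1.57 °C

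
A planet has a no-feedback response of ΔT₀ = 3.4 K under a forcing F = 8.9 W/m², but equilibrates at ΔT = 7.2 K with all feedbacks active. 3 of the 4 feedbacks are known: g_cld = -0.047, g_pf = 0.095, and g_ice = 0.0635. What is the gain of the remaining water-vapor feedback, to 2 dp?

0.42

Amplification A = ΔT/ΔT₀ = 7.2/3.4 = 2.118.
Total gain g = 1 − 1/A = 1 − 1/2.118 = 0.5279.
Known gains sum to -0.047 + 0.095 + 0.0635 = 0.1115.
g_wv = 0.5279 − 0.1115 = 0.42.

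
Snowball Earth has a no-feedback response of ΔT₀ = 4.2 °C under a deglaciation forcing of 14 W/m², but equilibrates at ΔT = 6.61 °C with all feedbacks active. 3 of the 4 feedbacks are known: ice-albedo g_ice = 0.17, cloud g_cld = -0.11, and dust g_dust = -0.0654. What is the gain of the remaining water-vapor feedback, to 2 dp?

Amplification A = ΔT/ΔT₀ = 6.61/4.2 = 1.574.
Total gain g = 1 − 1/A = 1 − 1/1.574 = 0.3647.
Known gains sum to 0.17 − 0.11 − 0.0654 = -0.0054.
g_wv = 0.3647 + 0.0054 = 0.37.

0.37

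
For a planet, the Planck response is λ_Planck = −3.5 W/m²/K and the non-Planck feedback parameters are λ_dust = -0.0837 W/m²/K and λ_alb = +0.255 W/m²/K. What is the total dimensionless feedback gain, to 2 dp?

Convert to gains: g_dust = -0.0837/3.5 = -0.02391; g_alb = 0.255/3.5 = 0.07286.
Total gain g = 0.04895.

0.05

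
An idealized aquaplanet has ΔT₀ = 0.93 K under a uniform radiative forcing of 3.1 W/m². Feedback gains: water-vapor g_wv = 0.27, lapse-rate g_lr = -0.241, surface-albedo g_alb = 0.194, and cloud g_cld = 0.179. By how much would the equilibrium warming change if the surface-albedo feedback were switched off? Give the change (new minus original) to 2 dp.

-0.38 K

Original: g = 0.402, ΔT = 0.93/(1−0.402) = 1.5552 K.
Without surface-albedo: g' = 0.208, ΔT' = 0.93/(1−0.208) = 1.1742 K.
Change = 1.1742 − 1.5552 = -0.38 K.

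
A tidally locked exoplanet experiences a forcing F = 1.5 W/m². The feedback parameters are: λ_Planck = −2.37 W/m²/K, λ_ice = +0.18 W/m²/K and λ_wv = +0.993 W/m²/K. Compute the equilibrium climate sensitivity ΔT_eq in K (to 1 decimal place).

Net feedback parameter λ = (−2.37) + (+0.18) + (+0.993) = -1.197 W/m²/K.
ΔT = −F/λ = −1.5/(-1.197) = 1.3 K.

1.3 K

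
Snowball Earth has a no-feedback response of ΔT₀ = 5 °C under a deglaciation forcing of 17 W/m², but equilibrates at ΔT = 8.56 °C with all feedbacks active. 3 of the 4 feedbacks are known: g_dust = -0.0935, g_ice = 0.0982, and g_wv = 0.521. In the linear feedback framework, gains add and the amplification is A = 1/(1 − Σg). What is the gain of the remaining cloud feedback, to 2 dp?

Amplification A = ΔT/ΔT₀ = 8.56/5 = 1.712.
Total gain g = 1 − 1/A = 1 − 1/1.712 = 0.4159.
Known gains sum to -0.0935 + 0.0982 + 0.521 = 0.5257.
g_cld = 0.4159 − 0.5257 = -0.11.

-0.11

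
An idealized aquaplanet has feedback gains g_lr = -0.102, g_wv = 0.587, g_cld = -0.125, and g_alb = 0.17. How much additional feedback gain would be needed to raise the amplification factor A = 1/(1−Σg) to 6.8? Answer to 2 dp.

0.32

Current total gain = 0.53.
Target gain for A = 6.8: g* = 1 − 1/6.8 = 0.8529.
Additional gain needed = 0.8529 − 0.53 = 0.32.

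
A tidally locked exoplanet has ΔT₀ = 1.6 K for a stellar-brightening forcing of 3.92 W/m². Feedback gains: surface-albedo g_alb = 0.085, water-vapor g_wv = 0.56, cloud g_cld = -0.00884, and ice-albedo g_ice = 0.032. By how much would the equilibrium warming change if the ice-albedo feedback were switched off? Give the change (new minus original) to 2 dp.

-0.42 K

Original: g = 0.66816, ΔT = 1.6/(1−0.66816) = 4.8216 K.
Without ice-albedo: g' = 0.63616, ΔT' = 1.6/(1−0.63616) = 4.3975 K.
Change = 4.3975 − 4.8216 = -0.42 K.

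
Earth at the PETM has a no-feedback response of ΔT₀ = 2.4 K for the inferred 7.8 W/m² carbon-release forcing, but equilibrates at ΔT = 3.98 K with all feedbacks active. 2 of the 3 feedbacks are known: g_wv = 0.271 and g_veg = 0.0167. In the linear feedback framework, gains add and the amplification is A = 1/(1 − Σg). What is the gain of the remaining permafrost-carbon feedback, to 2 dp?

Amplification A = ΔT/ΔT₀ = 3.98/2.4 = 1.658.
Total gain g = 1 − 1/A = 1 − 1/1.658 = 0.3969.
Known gains sum to 0.271 + 0.0167 = 0.2877.
g_pf = 0.3969 − 0.2877 = 0.11.

0.11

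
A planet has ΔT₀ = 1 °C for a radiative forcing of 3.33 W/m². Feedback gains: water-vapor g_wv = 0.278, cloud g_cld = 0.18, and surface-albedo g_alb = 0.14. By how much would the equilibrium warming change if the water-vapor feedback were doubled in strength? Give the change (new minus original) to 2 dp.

5.58 °C

Original: g = 0.598, ΔT = 1/(1−0.598) = 2.4876 °C.
With doubled water-vapor: g' = 0.876, ΔT' = 1/(1−0.876) = 8.0645 °C.
Change = 8.0645 − 2.4876 = 5.58 °C.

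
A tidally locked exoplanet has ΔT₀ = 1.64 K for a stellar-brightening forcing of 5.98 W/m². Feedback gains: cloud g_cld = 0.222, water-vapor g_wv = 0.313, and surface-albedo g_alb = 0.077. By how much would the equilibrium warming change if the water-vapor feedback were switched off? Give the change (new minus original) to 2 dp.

-1.89 K

Original: g = 0.612, ΔT = 1.64/(1−0.612) = 4.2268 K.
Without water-vapor: g' = 0.299, ΔT' = 1.64/(1−0.299) = 2.3395 K.
Change = 2.3395 − 4.2268 = -1.89 K.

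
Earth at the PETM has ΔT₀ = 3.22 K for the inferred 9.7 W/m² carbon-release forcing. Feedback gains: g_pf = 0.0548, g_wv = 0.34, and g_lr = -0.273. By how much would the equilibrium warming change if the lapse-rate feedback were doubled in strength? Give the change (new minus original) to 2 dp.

-0.87 K

Original: g = 0.1218, ΔT = 3.22/(1−0.1218) = 3.6666 K.
With doubled lapse-rate: g' = -0.1512, ΔT' = 3.22/(1+0.1512) = 2.7971 K.
Change = 2.7971 − 3.6666 = -0.87 K.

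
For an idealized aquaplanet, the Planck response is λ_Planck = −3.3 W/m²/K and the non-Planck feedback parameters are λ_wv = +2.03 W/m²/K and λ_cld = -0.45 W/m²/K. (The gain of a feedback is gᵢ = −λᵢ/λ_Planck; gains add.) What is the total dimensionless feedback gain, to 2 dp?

Convert to gains: g_wv = 2.03/3.3 = 0.6152; g_cld = -0.45/3.3 = -0.1364.
Total gain g = 0.4788.

0.48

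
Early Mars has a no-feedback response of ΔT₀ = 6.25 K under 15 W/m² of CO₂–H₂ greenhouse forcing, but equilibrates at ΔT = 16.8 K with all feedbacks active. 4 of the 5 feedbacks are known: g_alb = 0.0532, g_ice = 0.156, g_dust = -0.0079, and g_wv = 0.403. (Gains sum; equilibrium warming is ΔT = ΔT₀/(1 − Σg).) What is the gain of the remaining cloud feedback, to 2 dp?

Amplification A = ΔT/ΔT₀ = 16.8/6.25 = 2.688.
Total gain g = 1 − 1/A = 1 − 1/2.688 = 0.628.
Known gains sum to 0.0532 + 0.156 − 0.0079 + 0.403 = 0.6043.
g_cld = 0.628 − 0.6043 = 0.02.

0.02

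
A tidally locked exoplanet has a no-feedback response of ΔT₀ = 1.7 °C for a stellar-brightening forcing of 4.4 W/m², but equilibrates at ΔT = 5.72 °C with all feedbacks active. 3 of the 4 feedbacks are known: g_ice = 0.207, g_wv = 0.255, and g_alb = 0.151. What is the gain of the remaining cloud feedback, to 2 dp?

0.09

Amplification A = ΔT/ΔT₀ = 5.72/1.7 = 3.365.
Total gain g = 1 − 1/A = 1 − 1/3.365 = 0.7028.
Known gains sum to 0.207 + 0.255 + 0.151 = 0.613.
g_cld = 0.7028 − 0.613 = 0.09.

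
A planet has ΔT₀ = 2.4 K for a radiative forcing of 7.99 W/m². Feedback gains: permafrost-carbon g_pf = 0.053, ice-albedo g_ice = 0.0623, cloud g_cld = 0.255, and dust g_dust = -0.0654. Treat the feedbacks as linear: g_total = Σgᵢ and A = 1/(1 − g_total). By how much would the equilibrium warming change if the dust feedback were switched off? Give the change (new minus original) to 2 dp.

0.36 K

Original: g = 0.3049, ΔT = 2.4/(1−0.3049) = 3.4527 K.
Without dust: g' = 0.3703, ΔT' = 2.4/(1−0.3703) = 3.8113 K.
Change = 3.8113 − 3.4527 = 0.36 K.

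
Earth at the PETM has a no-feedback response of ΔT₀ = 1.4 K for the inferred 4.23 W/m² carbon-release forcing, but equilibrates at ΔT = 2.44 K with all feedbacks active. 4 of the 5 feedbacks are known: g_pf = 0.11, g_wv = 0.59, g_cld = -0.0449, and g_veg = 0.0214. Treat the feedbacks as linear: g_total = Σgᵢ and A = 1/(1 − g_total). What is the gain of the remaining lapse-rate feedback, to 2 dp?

-0.25

Amplification A = ΔT/ΔT₀ = 2.44/1.4 = 1.743.
Total gain g = 1 − 1/A = 1 − 1/1.743 = 0.4263.
Known gains sum to 0.11 + 0.59 − 0.0449 + 0.0214 = 0.6765.
g_lr = 0.4263 − 0.6765 = -0.25.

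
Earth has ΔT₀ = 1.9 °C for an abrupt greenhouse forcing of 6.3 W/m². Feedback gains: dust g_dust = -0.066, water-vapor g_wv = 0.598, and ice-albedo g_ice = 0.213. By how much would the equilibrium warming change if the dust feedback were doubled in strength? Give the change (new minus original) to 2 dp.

Original: g = 0.745, ΔT = 1.9/(1−0.745) = 7.4510 °C.
With doubled dust: g' = 0.679, ΔT' = 1.9/(1−0.679) = 5.9190 °C.
Change = 5.9190 − 7.4510 = -1.53 °C.

-1.53 °C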